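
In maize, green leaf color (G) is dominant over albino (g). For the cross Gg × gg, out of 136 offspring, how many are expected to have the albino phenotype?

Punnett square for Gg × gg:
Offspring genotypes: 2 Gg, 2 gg
Total offspring: 4
Count with target: 2
Probability: 2/4 = 1/2
Expected count = 1/2 × 136 = 68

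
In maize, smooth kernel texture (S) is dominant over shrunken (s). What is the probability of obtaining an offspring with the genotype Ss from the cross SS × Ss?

Punnett square for SS × Ss:
Offspring genotypes: 2 SS, 2 Ss
Total offspring: 4
Count with target: 2
Probability: 2/4 = 1/2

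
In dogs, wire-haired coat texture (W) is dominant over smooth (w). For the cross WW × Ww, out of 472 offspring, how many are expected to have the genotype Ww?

Punnett square for WW × Ww:
Offspring genotypes: 2 WW, 2 Ww
Total offspring: 4
Count with target: 2
Probability: 2/4 = 1/2
Expected count = 1/2 × 472 = 236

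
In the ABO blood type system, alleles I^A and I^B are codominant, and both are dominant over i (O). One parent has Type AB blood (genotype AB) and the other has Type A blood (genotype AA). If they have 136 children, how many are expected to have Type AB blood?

Cross: AB × AA
Possible offspring genotypes: 2 AA, 2 AB
Blood type counts: 2 Type A, 2 Type AB
Probability of Type AB: 2/4 = 1/2
Expected count = 1/2 × 136 = 68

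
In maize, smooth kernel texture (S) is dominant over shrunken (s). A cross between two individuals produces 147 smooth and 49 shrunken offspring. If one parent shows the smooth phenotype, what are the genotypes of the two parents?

Observed offspring: 147 smooth, 49 shrunken
The observed ratio simplifies to 3:1. Shrunken (ss) offspring appear, so each parent must contribute one s allele. The parent stated to show smooth carries S, so it is Ss. The other parent is then either Ss or ss: Ss × ss would give a 1:1 split, whereas Ss × Ss gives 3:1 — matching the data. So both parents are heterozygous (Ss × Ss).
Parent genotypes: Ss × Ss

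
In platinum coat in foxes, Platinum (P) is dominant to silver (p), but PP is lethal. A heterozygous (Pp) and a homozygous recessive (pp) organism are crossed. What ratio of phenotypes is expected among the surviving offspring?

Cross: Pp × pp
Punnett square offspring (before lethality): 2 Pp, 2 pp
No PP offspring are produced in this cross.
Ratio: 1 platinum : 1 silver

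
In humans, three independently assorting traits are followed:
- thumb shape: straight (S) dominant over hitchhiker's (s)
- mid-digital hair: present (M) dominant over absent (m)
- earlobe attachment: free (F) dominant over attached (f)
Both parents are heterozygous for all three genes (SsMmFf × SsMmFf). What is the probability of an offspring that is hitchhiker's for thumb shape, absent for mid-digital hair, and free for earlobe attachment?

Trihybrid cross: SsMmFf × SsMmFf
Each trait segregates independently with a 3:1 phenotypic ratio, so each gene contributes 3/4 (dominant) or 1/4 (recessive).
Target: hitchhiker's (thumb shape), absent (mid-digital hair), free (earlobe attachment)
Probability = product of independent per-trait probabilities
= 1/4 × 1/4 × 3/4 = 3/64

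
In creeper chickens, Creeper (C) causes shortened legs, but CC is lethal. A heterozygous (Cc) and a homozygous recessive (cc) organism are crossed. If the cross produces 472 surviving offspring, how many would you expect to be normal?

Cross: Cc × cc
Punnett square offspring (before lethality): 2 Cc, 2 cc
No CC offspring are produced in this cross.
normal: 2 out of 4 → fraction 1/2
Expected count = 1/2 × 472 = 236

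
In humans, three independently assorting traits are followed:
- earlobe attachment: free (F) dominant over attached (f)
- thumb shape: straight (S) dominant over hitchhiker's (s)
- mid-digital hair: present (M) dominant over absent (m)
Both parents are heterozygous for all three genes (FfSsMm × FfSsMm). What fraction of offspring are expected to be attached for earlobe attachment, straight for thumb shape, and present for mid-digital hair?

Trihybrid cross: FfSsMm × FfSsMm
Each trait segregates independently with a 3:1 phenotypic ratio, so each gene contributes 3/4 (dominant) or 1/4 (recessive).
Target: attached (earlobe attachment), straight (thumb shape), present (mid-digital hair)
Probability = product of independent per-trait probabilities
= 1/4 × 3/4 × 3/4 = 9/64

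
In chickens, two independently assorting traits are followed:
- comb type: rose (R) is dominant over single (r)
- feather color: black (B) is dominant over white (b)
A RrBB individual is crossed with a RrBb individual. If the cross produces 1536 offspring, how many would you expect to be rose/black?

Dihybrid cross RrBB × RrBb — consider each gene separately:
comb type: Rr × Rr → 1 RR, 2 Rr, 1 rr → 3 R_ : 1 rr (out of 4)
feather color: BB × Bb → 2 BB, 2 Bb → 4 B_ (out of 4)
Combine (counts out of 4 × 4 = 16): rose/black (R_B_) = 3×4 = 12; single/black (rrB_) = 1×4 = 4
Phenotype counts (out of 16): 12 rose/black, 4 single/black
rose/black: 12 out of 16 → fraction 3/4
Expected count = 3/4 × 1536 = 1152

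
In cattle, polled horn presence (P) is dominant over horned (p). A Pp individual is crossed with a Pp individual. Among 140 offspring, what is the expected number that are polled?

Punnett square for Pp × Pp:
Offspring genotypes: 1 PP, 2 Pp, 1 pp
polled: 3, horned: 1
polled: 3 out of 4 → fraction 3/4
Expected count = 3/4 × 140 = 105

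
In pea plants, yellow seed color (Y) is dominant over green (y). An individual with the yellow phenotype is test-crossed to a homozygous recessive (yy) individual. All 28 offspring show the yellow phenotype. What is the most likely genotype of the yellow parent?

Test cross: ? × yy
All offspring are yellow.
If the unknown parent were heterozygous (Yy), about half of 28 offspring would be green; none are. The unknown parent is most likely homozygous dominant (YY).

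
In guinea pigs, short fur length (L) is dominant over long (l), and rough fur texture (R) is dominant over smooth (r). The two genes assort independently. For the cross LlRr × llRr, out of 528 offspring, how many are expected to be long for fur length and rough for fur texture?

Dihybrid cross LlRr × llRr — consider each gene separately:
fur length: Ll × ll → 2 Ll, 2 ll → 2 L_ : 2 ll (out of 4)
fur texture: Rr × Rr → 1 RR, 2 Rr, 1 rr → 3 R_ : 1 rr (out of 4)
Looking for: long (ll) and rough (R_)
P(long) = 2/4, P(rough) = 3/4
P(both) = 2/4 × 3/4 = 6/16 = 3/8
Expected count = 3/8 × 528 = 198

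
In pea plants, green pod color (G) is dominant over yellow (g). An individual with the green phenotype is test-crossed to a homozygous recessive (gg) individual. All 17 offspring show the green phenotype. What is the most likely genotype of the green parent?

Test cross: ? × gg
All offspring are green.
If the unknown parent were heterozygous (Gg), about half of 17 offspring would be yellow; none are. The unknown parent is most likely homozygous dominant (GG).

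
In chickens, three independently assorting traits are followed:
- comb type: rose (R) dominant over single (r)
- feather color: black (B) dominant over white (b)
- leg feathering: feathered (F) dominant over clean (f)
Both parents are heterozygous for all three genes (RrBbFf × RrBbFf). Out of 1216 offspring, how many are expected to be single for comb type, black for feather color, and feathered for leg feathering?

Trihybrid cross: RrBbFf × RrBbFf
Each trait segregates independently with a 3:1 phenotypic ratio, so each gene contributes 3/4 (dominant) or 1/4 (recessive).
Target: single (comb type), black (feather color), feathered (leg feathering)
Probability = product of independent per-trait probabilities
= 1/4 × 3/4 × 3/4 = 9/64
Expected count = 9/64 × 1216 = 171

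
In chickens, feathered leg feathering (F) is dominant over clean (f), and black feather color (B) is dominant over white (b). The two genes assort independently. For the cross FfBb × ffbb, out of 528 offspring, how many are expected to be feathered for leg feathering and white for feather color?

Dihybrid cross FfBb × ffbb — consider each gene separately:
leg feathering: Ff × ff → 2 Ff, 2 ff → 2 F_ : 2 ff (out of 4)
feather color: Bb × bb → 2 Bb, 2 bb → 2 B_ : 2 bb (out of 4)
Looking for: feathered (F_) and white (bb)
P(feathered) = 2/4, P(white) = 2/4
P(both) = 2/4 × 2/4 = 4/16 = 1/4
Expected count = 1/4 × 528 = 132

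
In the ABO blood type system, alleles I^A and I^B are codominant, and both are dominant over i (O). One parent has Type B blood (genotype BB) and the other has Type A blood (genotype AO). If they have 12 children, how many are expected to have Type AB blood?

Cross: BB × AO
Possible offspring genotypes: 2 AB, 2 BO
Blood type counts: 2 Type AB, 2 Type B
Probability of Type AB: 2/4 = 1/2
Expected count = 1/2 × 12 = 6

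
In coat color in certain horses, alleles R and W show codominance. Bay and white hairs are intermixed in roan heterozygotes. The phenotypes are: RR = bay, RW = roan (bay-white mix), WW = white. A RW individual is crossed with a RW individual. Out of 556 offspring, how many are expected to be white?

Punnett square for RW × RW:
Offspring genotypes: 1 RR, 2 RW, 1 WW
Phenotype counts: 1 bay, 2 roan (bay-white mix), 1 white
white: 1 out of 4 → fraction 1/4
Expected count = 1/4 × 556 = 139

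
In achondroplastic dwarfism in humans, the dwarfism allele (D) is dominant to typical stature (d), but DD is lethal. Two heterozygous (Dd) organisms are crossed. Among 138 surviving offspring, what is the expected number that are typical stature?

Cross: Dd × Dd
Punnett square offspring (before lethality): 1 DD, 2 Dd, 1 dd
The DD genotype is lethal (embryos die); surviving offspring: 2 Dd, 1 dd
typical stature: 1 out of 3 → fraction 1/3
Expected count = 1/3 × 138 = 46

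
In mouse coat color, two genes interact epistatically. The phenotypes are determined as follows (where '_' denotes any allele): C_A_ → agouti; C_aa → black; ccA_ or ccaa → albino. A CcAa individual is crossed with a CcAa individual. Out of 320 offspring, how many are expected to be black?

Cross: CcAa × CcAa — consider each gene separately:
C gene: Cc × Cc → 1 CC, 2 Cc, 1 cc → 3 C_ : 1 cc (out of 4)
A gene: Aa × Aa → 1 AA, 2 Aa, 1 aa → 3 A_ : 1 aa (out of 4)
Genotype classes (out of 4 × 4 = 16): C_A_ = 3×3 = 9; C_aa = 3×1 = 3; ccA_ = 1×3 = 3; ccaa = 1×1 = 1
Apply the phenotype rules: C_A_ (9) → agouti; C_aa (3) → black; ccA_ (3) + ccaa (1) → albino
Phenotype counts (out of 16): 9 agouti, 3 black, 4 albino
black: 3 out of 16 → fraction 3/16
Expected count = 3/16 × 320 = 60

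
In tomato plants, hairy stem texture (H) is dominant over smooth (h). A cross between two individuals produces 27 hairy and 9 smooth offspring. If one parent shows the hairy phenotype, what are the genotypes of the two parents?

Observed offspring: 27 hairy, 9 smooth
The observed ratio simplifies to 3:1. Smooth (hh) offspring appear, so each parent must contribute one h allele. The parent stated to show hairy carries H, so it is Hh. The other parent is then either Hh or hh: Hh × hh would give a 1:1 split, whereas Hh × Hh gives 3:1 — matching the data. So both parents are heterozygous (Hh × Hh).
Parent genotypes: Hh × Hh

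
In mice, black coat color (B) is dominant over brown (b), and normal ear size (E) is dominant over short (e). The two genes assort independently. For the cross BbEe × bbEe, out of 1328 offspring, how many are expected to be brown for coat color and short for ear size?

Dihybrid cross BbEe × bbEe — consider each gene separately:
coat color: Bb × bb → 2 Bb, 2 bb → 2 B_ : 2 bb (out of 4)
ear size: Ee × Ee → 1 EE, 2 Ee, 1 ee → 3 E_ : 1 ee (out of 4)
Looking for: brown (bb) and short (ee)
P(brown) = 2/4, P(short) = 1/4
P(both) = 2/4 × 1/4 = 2/16 = 1/8
Expected count = 1/8 × 1328 = 166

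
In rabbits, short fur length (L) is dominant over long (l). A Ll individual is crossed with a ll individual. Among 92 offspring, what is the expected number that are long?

Punnett square for Ll × ll:
Offspring genotypes: 2 Ll, 2 ll
short: 2, long: 2
long: 2 out of 4 → fraction 1/2
Expected count = 1/2 × 92 = 46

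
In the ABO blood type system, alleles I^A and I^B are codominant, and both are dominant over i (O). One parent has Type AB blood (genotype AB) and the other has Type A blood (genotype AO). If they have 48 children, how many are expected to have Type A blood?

Cross: AB × AO
Possible offspring genotypes: 1 AA, 1 AO, 1 AB, 1 BO
Blood type counts: 2 Type A, 1 Type AB, 1 Type B
Probability of Type A: 2/4 = 1/2
Expected count = 1/2 × 48 = 24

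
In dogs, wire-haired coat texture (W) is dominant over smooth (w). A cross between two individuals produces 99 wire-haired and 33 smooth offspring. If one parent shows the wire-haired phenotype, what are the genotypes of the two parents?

Observed offspring: 99 wire-haired, 33 smooth
The observed ratio simplifies to 3:1. Smooth (ww) offspring appear, so each parent must contribute one w allele. The parent stated to show wire-haired carries W, so it is Ww. The other parent is then either Ww or ww: Ww × ww would give a 1:1 split, whereas Ww × Ww gives 3:1 — matching the data. So both parents are heterozygous (Ww × Ww).
Parent genotypes: Ww × Ww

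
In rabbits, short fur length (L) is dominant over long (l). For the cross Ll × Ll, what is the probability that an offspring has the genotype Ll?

Punnett square for Ll × Ll:
Offspring genotypes: 1 LL, 2 Ll, 1 ll
Total offspring: 4
Count with target: 2
Probability: 2/4 = 1/2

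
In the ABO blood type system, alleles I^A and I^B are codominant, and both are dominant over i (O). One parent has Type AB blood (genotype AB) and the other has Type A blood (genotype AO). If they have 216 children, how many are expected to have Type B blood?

Cross: AB × AO
Possible offspring genotypes: 1 AA, 1 AO, 1 AB, 1 BO
Blood type counts: 2 Type A, 1 Type AB, 1 Type B
Probability of Type B: 1/4
Expected count = 1/4 × 216 = 54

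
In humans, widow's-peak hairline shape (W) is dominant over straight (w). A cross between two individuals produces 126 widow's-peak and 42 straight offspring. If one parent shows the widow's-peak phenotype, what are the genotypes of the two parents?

Observed offspring: 126 widow's-peak, 42 straight
The observed ratio simplifies to 3:1. Straight (ww) offspring appear, so each parent must contribute one w allele. The parent stated to show widow's-peak carries W, so it is Ww. The other parent is then either Ww or ww: Ww × ww would give a 1:1 split, whereas Ww × Ww gives 3:1 — matching the data. So both parents are heterozygous (Ww × Ww).
Parent genotypes: Ww × Ww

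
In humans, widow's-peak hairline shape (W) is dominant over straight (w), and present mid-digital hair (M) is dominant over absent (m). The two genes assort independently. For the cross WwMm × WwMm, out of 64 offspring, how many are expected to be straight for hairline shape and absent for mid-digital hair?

Dihybrid cross WwMm × WwMm — consider each gene separately:
hairline shape: Ww × Ww → 1 WW, 2 Ww, 1 ww → 3 W_ : 1 ww (out of 4)
mid-digital hair: Mm × Mm → 1 MM, 2 Mm, 1 mm → 3 M_ : 1 mm (out of 4)
Looking for: straight (ww) and absent (mm)
P(straight) = 1/4, P(absent) = 1/4
P(both) = 1/4 × 1/4 = 1/16
Expected count = 1/16 × 64 = 4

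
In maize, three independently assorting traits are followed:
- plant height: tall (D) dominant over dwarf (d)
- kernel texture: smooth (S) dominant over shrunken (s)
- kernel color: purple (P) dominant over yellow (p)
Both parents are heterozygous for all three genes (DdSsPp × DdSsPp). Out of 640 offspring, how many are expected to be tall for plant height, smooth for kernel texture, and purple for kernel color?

Trihybrid cross: DdSsPp × DdSsPp
Each trait segregates independently with a 3:1 phenotypic ratio, so each gene contributes 3/4 (dominant) or 1/4 (recessive).
Target: tall (plant height), smooth (kernel texture), purple (kernel color)
Probability = product of independent per-trait probabilities
= 3/4 × 3/4 × 3/4 = 27/64
Expected count = 27/64 × 640 = 270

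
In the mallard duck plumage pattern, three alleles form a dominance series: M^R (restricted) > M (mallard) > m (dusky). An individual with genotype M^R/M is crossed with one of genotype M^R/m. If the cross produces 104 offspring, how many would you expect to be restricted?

Cross: M^R/M × M^R/m
Allele dominance: M^R > M > m
Offspring genotypes: 1 M^R/M^R, 1 M^R/m, 1 M^R/M, 1 M/m
Phenotype counts: 3 restricted, 1 mallard
restricted: 3 out of 4 → fraction 3/4
Expected count = 3/4 × 104 = 78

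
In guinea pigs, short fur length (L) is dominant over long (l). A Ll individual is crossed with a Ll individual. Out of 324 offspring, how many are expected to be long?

Punnett square for Ll × Ll:
Offspring genotypes: 1 LL, 2 Ll, 1 ll
short: 3, long: 1
long: 1 out of 4 → fraction 1/4
Expected count = 1/4 × 324 = 81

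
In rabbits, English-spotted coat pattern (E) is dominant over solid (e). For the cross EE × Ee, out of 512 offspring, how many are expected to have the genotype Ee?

Punnett square for EE × Ee:
Offspring genotypes: 2 EE, 2 Ee
Total offspring: 4
Count with target: 2
Probability: 2/4 = 1/2
Expected count = 1/2 × 512 = 256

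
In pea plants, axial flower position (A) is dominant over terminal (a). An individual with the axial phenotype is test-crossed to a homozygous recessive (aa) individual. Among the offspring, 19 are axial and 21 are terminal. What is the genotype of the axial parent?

Test cross: ? × aa
Offspring: 19 axial, 21 terminal — approximately 1:1.
A 1:1 ratio in a test cross indicates the unknown parent is heterozygous (Aa).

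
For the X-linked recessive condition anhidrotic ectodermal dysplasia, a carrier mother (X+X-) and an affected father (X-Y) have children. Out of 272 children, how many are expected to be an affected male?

Cross: X+X- × X-Y
Offspring: 1 X+X-, 1 X+Y, 1 X-X-, 1 X-Y
Probability of an affected male: 1/4
Expected count = 1/4 × 272 = 68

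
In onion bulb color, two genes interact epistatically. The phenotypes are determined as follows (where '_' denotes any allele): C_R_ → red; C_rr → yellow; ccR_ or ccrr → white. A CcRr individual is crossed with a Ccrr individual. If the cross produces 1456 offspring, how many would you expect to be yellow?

Cross: CcRr × Ccrr — consider each gene separately:
C gene: Cc × Cc → 1 CC, 2 Cc, 1 cc → 3 C_ : 1 cc (out of 4)
R gene: Rr × rr → 2 Rr, 2 rr → 2 R_ : 2 rr (out of 4)
Genotype classes (out of 4 × 4 = 16): C_R_ = 3×2 = 6; C_rr = 3×2 = 6; ccR_ = 1×2 = 2; ccrr = 1×2 = 2
Apply the phenotype rules: C_R_ (6) → red; C_rr (6) → yellow; ccR_ (2) + ccrr (2) → white
Phenotype counts (out of 16): 6 red, 6 yellow, 4 white
yellow: 6 out of 16 → fraction 3/8
Expected count = 3/8 × 1456 = 546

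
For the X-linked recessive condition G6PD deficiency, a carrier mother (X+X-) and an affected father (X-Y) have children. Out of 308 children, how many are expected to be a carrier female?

Cross: X+X- × X-Y
Offspring: 1 X+X-, 1 X+Y, 1 X-X-, 1 X-Y
Probability of a carrier female: 1/4
Expected count = 1/4 × 308 = 77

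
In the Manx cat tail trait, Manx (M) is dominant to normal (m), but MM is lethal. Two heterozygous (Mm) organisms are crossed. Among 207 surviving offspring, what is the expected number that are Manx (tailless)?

Cross: Mm × Mm
Punnett square offspring (before lethality): 1 MM, 2 Mm, 1 mm
The MM genotype is lethal (embryos die); surviving offspring: 2 Mm, 1 mm
Manx (tailless): 2 out of 3 → fraction 2/3
Expected count = 2/3 × 207 = 138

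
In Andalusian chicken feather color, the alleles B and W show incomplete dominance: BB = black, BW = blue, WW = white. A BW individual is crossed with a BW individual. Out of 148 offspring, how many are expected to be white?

Punnett square for BW × BW:
Offspring genotypes: 1 BB, 2 BW, 1 WW
Phenotype counts: 1 black, 2 blue, 1 white
white: 1 out of 4 → fraction 1/4
Expected count = 1/4 × 148 = 37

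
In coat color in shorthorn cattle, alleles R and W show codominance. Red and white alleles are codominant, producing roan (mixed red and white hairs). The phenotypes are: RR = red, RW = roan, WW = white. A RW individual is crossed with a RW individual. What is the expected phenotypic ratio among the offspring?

Punnett square for RW × RW:
Offspring genotypes: 1 RR, 2 RW, 1 WW
Phenotype counts: 1 red, 2 roan, 1 white
Ratio: 1 red : 2 roan : 1 white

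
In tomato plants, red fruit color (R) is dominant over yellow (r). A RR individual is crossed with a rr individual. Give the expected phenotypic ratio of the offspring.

Punnett square for RR × rr:
Offspring genotypes: 4 Rr
red: 4, yellow: 0
Ratio: all red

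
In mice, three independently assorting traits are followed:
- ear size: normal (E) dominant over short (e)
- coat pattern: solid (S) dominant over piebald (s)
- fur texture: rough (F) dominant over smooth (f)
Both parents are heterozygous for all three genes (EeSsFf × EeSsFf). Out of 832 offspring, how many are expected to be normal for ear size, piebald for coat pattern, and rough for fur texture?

Trihybrid cross: EeSsFf × EeSsFf
Each trait segregates independently with a 3:1 phenotypic ratio, so each gene contributes 3/4 (dominant) or 1/4 (recessive).
Target: normal (ear size), piebald (coat pattern), rough (fur texture)
Probability = product of independent per-trait probabilities
= 3/4 × 1/4 × 3/4 = 9/64
Expected count = 9/64 × 832 = 117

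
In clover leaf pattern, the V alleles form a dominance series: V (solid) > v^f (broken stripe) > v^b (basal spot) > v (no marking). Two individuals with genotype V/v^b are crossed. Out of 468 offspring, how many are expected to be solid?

Cross: V/v^b × V/v^b
Allele dominance: V > v^f > v^b > v
Offspring genotypes: 1 V/V, 2 V/v^b, 1 v^b/v^b
Phenotype counts: 3 solid, 1 basal spot
solid: 3 out of 4 → fraction 3/4
Expected count = 3/4 × 468 = 351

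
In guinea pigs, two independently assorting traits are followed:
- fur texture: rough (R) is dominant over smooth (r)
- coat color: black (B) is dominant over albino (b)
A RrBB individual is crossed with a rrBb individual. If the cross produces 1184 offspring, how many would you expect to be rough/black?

Dihybrid cross RrBB × rrBb — consider each gene separately:
fur texture: Rr × rr → 2 Rr, 2 rr → 2 R_ : 2 rr (out of 4)
coat color: BB × Bb → 2 BB, 2 Bb → 4 B_ (out of 4)
Combine (counts out of 4 × 4 = 16): rough/black (R_B_) = 2×4 = 8; smooth/black (rrB_) = 2×4 = 8
Phenotype counts (out of 16): 8 rough/black, 8 smooth/black
rough/black: 8 out of 16 → fraction 1/2
Expected count = 1/2 × 1184 = 592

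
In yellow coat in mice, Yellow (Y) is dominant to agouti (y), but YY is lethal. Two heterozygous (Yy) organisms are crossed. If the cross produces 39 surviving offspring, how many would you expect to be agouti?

Cross: Yy × Yy
Punnett square offspring (before lethality): 1 YY, 2 Yy, 1 yy
The YY genotype is lethal (embryos die); surviving offspring: 2 Yy, 1 yy
agouti: 1 out of 3 → fraction 1/3
Expected count = 1/3 × 39 = 13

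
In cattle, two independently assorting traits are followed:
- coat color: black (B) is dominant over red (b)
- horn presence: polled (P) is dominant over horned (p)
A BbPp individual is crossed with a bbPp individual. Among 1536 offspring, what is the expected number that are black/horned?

Dihybrid cross BbPp × bbPp — consider each gene separately:
coat color: Bb × bb → 2 Bb, 2 bb → 2 B_ : 2 bb (out of 4)
horn presence: Pp × Pp → 1 PP, 2 Pp, 1 pp → 3 P_ : 1 pp (out of 4)
Combine (counts out of 4 × 4 = 16): black/polled (B_P_) = 2×3 = 6; black/horned (B_pp) = 2×1 = 2; red/polled (bbP_) = 2×3 = 6; red/horned (bbpp) = 2×1 = 2
Phenotype counts (out of 16): 6 black/polled, 2 black/horned, 6 red/polled, 2 red/horned
black/horned: 2 out of 16 → fraction 1/8
Expected count = 1/8 × 1536 = 192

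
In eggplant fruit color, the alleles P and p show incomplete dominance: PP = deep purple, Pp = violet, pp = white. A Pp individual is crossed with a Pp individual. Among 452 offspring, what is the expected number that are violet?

Punnett square for Pp × Pp:
Offspring genotypes: 1 PP, 2 Pp, 1 pp
Phenotype counts: 1 deep purple, 2 violet, 1 white
violet: 2 out of 4 → fraction 1/2
Expected count = 1/2 × 452 = 226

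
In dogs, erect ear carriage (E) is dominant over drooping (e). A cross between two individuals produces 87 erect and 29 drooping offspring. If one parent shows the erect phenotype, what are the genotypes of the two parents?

Observed offspring: 87 erect, 29 drooping
The observed ratio simplifies to 3:1. Drooping (ee) offspring appear, so each parent must contribute one e allele. The parent stated to show erect carries E, so it is Ee. The other parent is then either Ee or ee: Ee × ee would give a 1:1 split, whereas Ee × Ee gives 3:1 — matching the data. So both parents are heterozygous (Ee × Ee).
Parent genotypes: Ee × Ee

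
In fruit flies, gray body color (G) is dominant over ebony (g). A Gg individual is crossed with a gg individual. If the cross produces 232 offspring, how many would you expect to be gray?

Punnett square for Gg × gg:
Offspring genotypes: 2 Gg, 2 gg
gray: 2, ebony: 2
gray: 2 out of 4 → fraction 1/2
Expected count = 1/2 × 232 = 116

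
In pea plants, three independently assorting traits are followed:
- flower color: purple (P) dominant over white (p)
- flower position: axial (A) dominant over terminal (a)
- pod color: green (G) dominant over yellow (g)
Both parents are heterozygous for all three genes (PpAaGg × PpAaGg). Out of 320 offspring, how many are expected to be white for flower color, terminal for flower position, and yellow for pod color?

Trihybrid cross: PpAaGg × PpAaGg
Each trait segregates independently with a 3:1 phenotypic ratio, so each gene contributes 3/4 (dominant) or 1/4 (recessive).
Target: white (flower color), terminal (flower position), yellow (pod color)
Probability = product of independent per-trait probabilities
= 1/4 × 1/4 × 1/4 = 1/64
Expected count = 1/64 × 320 = 5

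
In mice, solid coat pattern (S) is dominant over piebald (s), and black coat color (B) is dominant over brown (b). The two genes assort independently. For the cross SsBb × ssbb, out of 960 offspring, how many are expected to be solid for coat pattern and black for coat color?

Dihybrid cross SsBb × ssbb — consider each gene separately:
coat pattern: Ss × ss → 2 Ss, 2 ss → 2 S_ : 2 ss (out of 4)
coat color: Bb × bb → 2 Bb, 2 bb → 2 B_ : 2 bb (out of 4)
Looking for: solid (S_) and black (B_)
P(solid) = 2/4, P(black) = 2/4
P(both) = 2/4 × 2/4 = 4/16 = 1/4
Expected count = 1/4 × 960 = 240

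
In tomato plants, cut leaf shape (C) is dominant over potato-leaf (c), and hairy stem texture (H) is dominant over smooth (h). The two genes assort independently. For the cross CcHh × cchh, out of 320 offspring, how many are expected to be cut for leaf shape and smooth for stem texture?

Dihybrid cross CcHh × cchh — consider each gene separately:
leaf shape: Cc × cc → 2 Cc, 2 cc → 2 C_ : 2 cc (out of 4)
stem texture: Hh × hh → 2 Hh, 2 hh → 2 H_ : 2 hh (out of 4)
Looking for: cut (C_) and smooth (hh)
P(cut) = 2/4, P(smooth) = 2/4
P(both) = 2/4 × 2/4 = 4/16 = 1/4
Expected count = 1/4 × 320 = 80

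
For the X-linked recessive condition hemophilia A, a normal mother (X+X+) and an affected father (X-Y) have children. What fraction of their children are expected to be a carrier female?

Cross: X+X+ × X-Y
Offspring: 2 X+X-, 2 X+Y
Probability of a carrier female: 2/4 = 1/2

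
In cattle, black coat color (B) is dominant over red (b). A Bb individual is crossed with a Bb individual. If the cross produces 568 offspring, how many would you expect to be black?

Punnett square for Bb × Bb:
Offspring genotypes: 1 BB, 2 Bb, 1 bb
black: 3, red: 1
black: 3 out of 4 → fraction 3/4
Expected count = 3/4 × 568 = 426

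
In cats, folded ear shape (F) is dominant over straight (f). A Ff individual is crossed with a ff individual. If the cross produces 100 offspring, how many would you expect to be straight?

Punnett square for Ff × ff:
Offspring genotypes: 2 Ff, 2 ff
folded: 2, straight: 2
straight: 2 out of 4 → fraction 1/2
Expected count = 1/2 × 100 = 50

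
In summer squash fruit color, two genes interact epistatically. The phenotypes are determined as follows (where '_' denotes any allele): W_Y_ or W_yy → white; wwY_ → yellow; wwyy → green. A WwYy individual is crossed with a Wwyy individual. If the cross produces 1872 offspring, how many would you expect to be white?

Cross: WwYy × Wwyy — consider each gene separately:
W gene: Ww × Ww → 1 WW, 2 Ww, 1 ww → 3 W_ : 1 ww (out of 4)
Y gene: Yy × yy → 2 Yy, 2 yy → 2 Y_ : 2 yy (out of 4)
Genotype classes (out of 4 × 4 = 16): W_Y_ = 3×2 = 6; W_yy = 3×2 = 6; wwY_ = 1×2 = 2; wwyy = 1×2 = 2
Apply the phenotype rules: W_Y_ (6) + W_yy (6) → white; wwY_ (2) → yellow; wwyy (2) → green
Phenotype counts (out of 16): 12 white, 2 yellow, 2 green
white: 12 out of 16 → fraction 3/4
Expected count = 3/4 × 1872 = 1404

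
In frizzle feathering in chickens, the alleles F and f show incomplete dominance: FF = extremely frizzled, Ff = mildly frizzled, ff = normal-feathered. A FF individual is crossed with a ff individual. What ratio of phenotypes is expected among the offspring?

Punnett square for FF × ff:
Offspring genotypes: 4 Ff
Phenotype counts: 4 mildly frizzled
Ratio: all mildly frizzled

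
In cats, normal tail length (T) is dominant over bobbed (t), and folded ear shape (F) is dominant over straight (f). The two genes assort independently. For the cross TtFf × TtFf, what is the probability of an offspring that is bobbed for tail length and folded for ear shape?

Dihybrid cross TtFf × TtFf — consider each gene separately:
tail length: Tt × Tt → 1 TT, 2 Tt, 1 tt → 3 T_ : 1 tt (out of 4)
ear shape: Ff × Ff → 1 FF, 2 Ff, 1 ff → 3 F_ : 1 ff (out of 4)
Looking for: bobbed (tt) and folded (F_)
P(bobbed) = 1/4, P(folded) = 3/4
P(both) = 1/4 × 3/4 = 3/16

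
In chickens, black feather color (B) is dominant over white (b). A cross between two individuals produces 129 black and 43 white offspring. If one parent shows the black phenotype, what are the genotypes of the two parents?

Observed offspring: 129 black, 43 white
The observed ratio simplifies to 3:1. White (bb) offspring appear, so each parent must contribute one b allele. The parent stated to show black carries B, so it is Bb. The other parent is then either Bb or bb: Bb × bb would give a 1:1 split, whereas Bb × Bb gives 3:1 — matching the data. So both parents are heterozygous (Bb × Bb).
Parent genotypes: Bb × Bb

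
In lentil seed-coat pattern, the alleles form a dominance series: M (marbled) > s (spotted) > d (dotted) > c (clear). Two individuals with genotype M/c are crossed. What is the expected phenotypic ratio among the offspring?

Cross: M/c × M/c
Allele dominance: M > s > d > c
Offspring genotypes: 1 M/M, 2 M/c, 1 c/c
Phenotype counts: 3 marbled, 1 clear
Ratio: 3 marbled : 1 clear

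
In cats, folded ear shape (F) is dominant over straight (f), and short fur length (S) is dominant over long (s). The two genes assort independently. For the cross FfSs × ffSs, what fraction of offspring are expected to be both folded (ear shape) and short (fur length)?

Dihybrid cross FfSs × ffSs — consider each gene separately:
ear shape: Ff × ff → 2 Ff, 2 ff → 2 F_ : 2 ff (out of 4)
fur length: Ss × Ss → 1 SS, 2 Ss, 1 ss → 3 S_ : 1 ss (out of 4)
Looking for: folded (F_) and short (S_)
P(folded) = 2/4, P(short) = 3/4
P(both) = 2/4 × 3/4 = 6/16 = 3/8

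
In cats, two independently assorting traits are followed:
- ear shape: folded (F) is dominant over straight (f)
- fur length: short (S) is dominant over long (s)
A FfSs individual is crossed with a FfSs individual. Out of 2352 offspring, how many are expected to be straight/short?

Dihybrid cross FfSs × FfSs — consider each gene separately:
ear shape: Ff × Ff → 1 FF, 2 Ff, 1 ff → 3 F_ : 1 ff (out of 4)
fur length: Ss × Ss → 1 SS, 2 Ss, 1 ss → 3 S_ : 1 ss (out of 4)
Combine (counts out of 4 × 4 = 16): folded/short (F_S_) = 3×3 = 9; folded/long (F_ss) = 3×1 = 3; straight/short (ffS_) = 1×3 = 3; straight/long (ffss) = 1×1 = 1
Phenotype counts (out of 16): 9 folded/short, 3 folded/long, 3 straight/short, 1 straight/long
straight/short: 3 out of 16 → fraction 3/16
Expected count = 3/16 × 2352 = 441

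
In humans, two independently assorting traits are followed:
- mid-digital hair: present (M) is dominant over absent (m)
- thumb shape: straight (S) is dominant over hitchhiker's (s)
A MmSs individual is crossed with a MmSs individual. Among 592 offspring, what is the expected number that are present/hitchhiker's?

Dihybrid cross MmSs × MmSs — consider each gene separately:
mid-digital hair: Mm × Mm → 1 MM, 2 Mm, 1 mm → 3 M_ : 1 mm (out of 4)
thumb shape: Ss × Ss → 1 SS, 2 Ss, 1 ss → 3 S_ : 1 ss (out of 4)
Combine (counts out of 4 × 4 = 16): present/straight (M_S_) = 3×3 = 9; present/hitchhiker's (M_ss) = 3×1 = 3; absent/straight (mmS_) = 1×3 = 3; absent/hitchhiker's (mmss) = 1×1 = 1
Phenotype counts (out of 16): 9 present/straight, 3 present/hitchhiker's, 3 absent/straight, 1 absent/hitchhiker's
present/hitchhiker's: 3 out of 16 → fraction 3/16
Expected count = 3/16 × 592 = 111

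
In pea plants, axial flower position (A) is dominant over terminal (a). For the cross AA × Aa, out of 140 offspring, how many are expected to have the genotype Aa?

Punnett square for AA × Aa:
Offspring genotypes: 2 AA, 2 Aa
Total offspring: 4
Count with target: 2
Probability: 2/4 = 1/2
Expected count = 1/2 × 140 = 70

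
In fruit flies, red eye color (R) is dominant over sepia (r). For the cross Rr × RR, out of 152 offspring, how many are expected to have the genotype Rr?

Punnett square for Rr × RR:
Offspring genotypes: 2 RR, 2 Rr
Total offspring: 4
Count with target: 2
Probability: 2/4 = 1/2
Expected count = 1/2 × 152 = 76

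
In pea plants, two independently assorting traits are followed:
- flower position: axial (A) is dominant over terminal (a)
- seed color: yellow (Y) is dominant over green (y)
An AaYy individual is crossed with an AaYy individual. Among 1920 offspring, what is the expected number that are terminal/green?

Dihybrid cross AaYy × AaYy — consider each gene separately:
flower position: Aa × Aa → 1 AA, 2 Aa, 1 aa → 3 A_ : 1 aa (out of 4)
seed color: Yy × Yy → 1 YY, 2 Yy, 1 yy → 3 Y_ : 1 yy (out of 4)
Combine (counts out of 4 × 4 = 16): axial/yellow (A_Y_) = 3×3 = 9; axial/green (A_yy) = 3×1 = 3; terminal/yellow (aaY_) = 1×3 = 3; terminal/green (aayy) = 1×1 = 1
Phenotype counts (out of 16): 9 axial/yellow, 3 axial/green, 3 terminal/yellow, 1 terminal/green
terminal/green: 1 out of 16 → fraction 1/16
Expected count = 1/16 × 1920 = 120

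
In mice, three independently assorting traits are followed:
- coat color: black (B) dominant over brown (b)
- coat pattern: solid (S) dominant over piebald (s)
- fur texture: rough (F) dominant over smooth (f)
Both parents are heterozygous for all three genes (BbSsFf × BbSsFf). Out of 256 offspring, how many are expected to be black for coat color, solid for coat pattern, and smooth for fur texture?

Trihybrid cross: BbSsFf × BbSsFf
Each trait segregates independently with a 3:1 phenotypic ratio, so each gene contributes 3/4 (dominant) or 1/4 (recessive).
Target: black (coat color), solid (coat pattern), smooth (fur texture)
Probability = product of independent per-trait probabilities
= 3/4 × 3/4 × 1/4 = 9/64
Expected count = 9/64 × 256 = 36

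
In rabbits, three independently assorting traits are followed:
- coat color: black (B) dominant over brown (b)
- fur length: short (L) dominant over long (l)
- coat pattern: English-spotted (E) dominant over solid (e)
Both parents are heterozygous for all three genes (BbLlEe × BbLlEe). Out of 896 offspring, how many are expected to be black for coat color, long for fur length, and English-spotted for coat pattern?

Trihybrid cross: BbLlEe × BbLlEe
Each trait segregates independently with a 3:1 phenotypic ratio, so each gene contributes 3/4 (dominant) or 1/4 (recessive).
Target: black (coat color), long (fur length), English-spotted (coat pattern)
Probability = product of independent per-trait probabilities
= 3/4 × 1/4 × 3/4 = 9/64
Expected count = 9/64 × 896 = 126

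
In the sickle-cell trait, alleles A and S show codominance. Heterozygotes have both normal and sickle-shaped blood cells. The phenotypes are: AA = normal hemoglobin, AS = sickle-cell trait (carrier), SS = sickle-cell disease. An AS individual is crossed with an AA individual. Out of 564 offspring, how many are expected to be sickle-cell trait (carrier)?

Punnett square for AS × AA:
Offspring genotypes: 2 AA, 2 AS
Phenotype counts: 2 normal hemoglobin, 2 sickle-cell trait (carrier)
sickle-cell trait (carrier): 2 out of 4 → fraction 1/2
Expected count = 1/2 × 564 = 282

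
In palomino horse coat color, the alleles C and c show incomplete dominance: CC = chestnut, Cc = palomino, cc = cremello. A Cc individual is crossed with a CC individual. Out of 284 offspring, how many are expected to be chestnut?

Punnett square for Cc × CC:
Offspring genotypes: 2 CC, 2 Cc
Phenotype counts: 2 chestnut, 2 palomino
chestnut: 2 out of 4 → fraction 1/2
Expected count = 1/2 × 284 = 142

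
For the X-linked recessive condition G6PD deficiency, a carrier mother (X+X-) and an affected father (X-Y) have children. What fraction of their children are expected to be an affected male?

Cross: X+X- × X-Y
Offspring: 1 X+X-, 1 X+Y, 1 X-X-, 1 X-Y
Probability of an affected male: 1/4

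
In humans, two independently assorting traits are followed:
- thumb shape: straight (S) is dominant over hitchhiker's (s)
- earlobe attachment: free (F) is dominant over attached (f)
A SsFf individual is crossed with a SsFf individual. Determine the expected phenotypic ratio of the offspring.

Dihybrid cross SsFf × SsFf — consider each gene separately:
thumb shape: Ss × Ss → 1 SS, 2 Ss, 1 ss → 3 S_ : 1 ss (out of 4)
earlobe attachment: Ff × Ff → 1 FF, 2 Ff, 1 ff → 3 F_ : 1 ff (out of 4)
Combine (counts out of 4 × 4 = 16): straight/free (S_F_) = 3×3 = 9; straight/attached (S_ff) = 3×1 = 3; hitchhiker's/free (ssF_) = 1×3 = 3; hitchhiker's/attached (ssff) = 1×1 = 1
Phenotype counts (out of 16): 9 straight/free, 3 straight/attached, 3 hitchhiker's/free, 1 hitchhiker's/attached
Ratio: 9 straight/free : 3 straight/attached : 3 hitchhiker's/free : 1 hitchhiker's/attached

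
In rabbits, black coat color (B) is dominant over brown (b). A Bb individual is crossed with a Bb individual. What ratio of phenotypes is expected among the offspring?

Punnett square for Bb × Bb:
Offspring genotypes: 1 BB, 2 Bb, 1 bb
black: 3, brown: 1
Ratio: 3:1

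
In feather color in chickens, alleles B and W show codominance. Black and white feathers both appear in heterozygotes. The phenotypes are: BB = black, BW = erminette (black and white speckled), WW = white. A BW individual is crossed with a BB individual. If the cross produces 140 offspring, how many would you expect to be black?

Punnett square for BW × BB:
Offspring genotypes: 2 BB, 2 BW
Phenotype counts: 2 black, 2 erminette (black and white speckled)
black: 2 out of 4 → fraction 1/2
Expected count = 1/2 × 140 = 70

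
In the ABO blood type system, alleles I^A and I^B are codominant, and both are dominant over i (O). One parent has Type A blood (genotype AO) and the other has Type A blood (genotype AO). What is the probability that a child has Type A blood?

Cross: AO × AO
Possible offspring genotypes: 1 AA, 2 AO, 1 OO
Blood type counts: 3 Type A, 1 Type O
Probability of Type A: 3/4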